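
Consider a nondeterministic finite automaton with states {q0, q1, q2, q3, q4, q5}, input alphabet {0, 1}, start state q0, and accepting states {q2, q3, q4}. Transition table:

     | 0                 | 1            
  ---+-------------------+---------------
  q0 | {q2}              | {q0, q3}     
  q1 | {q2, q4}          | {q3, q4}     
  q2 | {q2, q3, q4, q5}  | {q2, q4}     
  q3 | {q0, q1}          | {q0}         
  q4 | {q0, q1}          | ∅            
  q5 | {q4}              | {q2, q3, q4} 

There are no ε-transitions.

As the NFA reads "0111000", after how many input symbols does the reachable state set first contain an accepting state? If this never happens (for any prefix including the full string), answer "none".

1

Start in {q0}.
Read '0': q0→{q2}; now {q2}.
None of the earlier sets intersect F, but {q2} does.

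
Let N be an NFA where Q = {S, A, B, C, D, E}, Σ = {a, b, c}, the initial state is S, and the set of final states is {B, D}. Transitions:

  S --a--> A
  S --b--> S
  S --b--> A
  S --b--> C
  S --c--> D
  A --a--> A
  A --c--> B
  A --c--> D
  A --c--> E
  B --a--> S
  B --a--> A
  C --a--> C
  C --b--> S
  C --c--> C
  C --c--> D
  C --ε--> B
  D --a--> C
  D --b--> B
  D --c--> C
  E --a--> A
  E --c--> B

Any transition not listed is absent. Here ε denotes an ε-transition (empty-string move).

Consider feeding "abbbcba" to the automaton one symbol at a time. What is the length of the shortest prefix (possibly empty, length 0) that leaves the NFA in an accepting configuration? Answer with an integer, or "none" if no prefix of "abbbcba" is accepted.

none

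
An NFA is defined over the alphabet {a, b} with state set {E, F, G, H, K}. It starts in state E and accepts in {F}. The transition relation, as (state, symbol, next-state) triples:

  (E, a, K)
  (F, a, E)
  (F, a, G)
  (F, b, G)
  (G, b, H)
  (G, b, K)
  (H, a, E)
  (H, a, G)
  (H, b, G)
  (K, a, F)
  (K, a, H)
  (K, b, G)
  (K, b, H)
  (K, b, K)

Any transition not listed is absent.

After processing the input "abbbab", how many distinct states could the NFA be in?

3

Start in {E}.
Read 'a': {E} → {K}.
Read 'b': {K} → {G, H, K}.
Read 'b': {G, H, K} → {G, H, K}.
Read 'b': {G, H, K} → {G, H, K}.
Read 'a': {G, H, K} → {E, F, G, H}.
Read 'b': {E, F, G, H} → {G, H, K}.
That set has 3 states.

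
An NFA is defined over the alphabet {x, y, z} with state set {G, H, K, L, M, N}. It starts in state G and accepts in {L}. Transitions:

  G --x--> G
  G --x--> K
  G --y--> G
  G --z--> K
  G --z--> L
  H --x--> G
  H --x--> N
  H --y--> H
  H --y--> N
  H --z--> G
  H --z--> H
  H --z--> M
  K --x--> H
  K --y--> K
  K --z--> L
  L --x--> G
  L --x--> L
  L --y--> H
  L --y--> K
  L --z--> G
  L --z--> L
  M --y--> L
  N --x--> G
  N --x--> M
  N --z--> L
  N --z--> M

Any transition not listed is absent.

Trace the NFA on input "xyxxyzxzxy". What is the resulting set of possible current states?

Start in {G}.
Read 'x': G→{G, K}; now {G, K}.
Read 'y': G→{G}, K→{K}; now {G, K}.
Read 'x': G→{G, K}, K→{H}; now {G, H, K}.
Read 'x': G→{G, K}, H→{G, N}, K→{H}; now {G, H, K, N}.
Read 'y': G→{G}, H→{H, N}, K→{K}, N→∅; now {G, H, K, N}.
Read 'z': G→{K, L}, H→{G, H, M}, K→{L}, N→{L, M}; now {G, H, K, L, M}.
Read 'x': G→{G, K}, H→{G, N}, K→{H}, L→{G, L}, M→∅; now {G, H, K, L, N}.
Read 'z': G→{K, L}, H→{G, H, M}, K→{L}, L→{G, L}, N→{L, M}; now {G, H, K, L, M}.
Read 'x': G→{G, K}, H→{G, N}, K→{H}, L→{G, L}, M→∅; now {G, H, K, L, N}.
Read 'y': G→{G}, H→{H, N}, K→{K}, L→{H, K}, N→∅; now {G, H, K, N}.

{G, H, K, N}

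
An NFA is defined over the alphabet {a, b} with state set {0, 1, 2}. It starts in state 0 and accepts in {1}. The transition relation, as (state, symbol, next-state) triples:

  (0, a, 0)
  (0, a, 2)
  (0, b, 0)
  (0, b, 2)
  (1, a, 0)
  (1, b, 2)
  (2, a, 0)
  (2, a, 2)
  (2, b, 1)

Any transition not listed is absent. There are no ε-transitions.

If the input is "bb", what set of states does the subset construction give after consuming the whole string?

{0, 1, 2}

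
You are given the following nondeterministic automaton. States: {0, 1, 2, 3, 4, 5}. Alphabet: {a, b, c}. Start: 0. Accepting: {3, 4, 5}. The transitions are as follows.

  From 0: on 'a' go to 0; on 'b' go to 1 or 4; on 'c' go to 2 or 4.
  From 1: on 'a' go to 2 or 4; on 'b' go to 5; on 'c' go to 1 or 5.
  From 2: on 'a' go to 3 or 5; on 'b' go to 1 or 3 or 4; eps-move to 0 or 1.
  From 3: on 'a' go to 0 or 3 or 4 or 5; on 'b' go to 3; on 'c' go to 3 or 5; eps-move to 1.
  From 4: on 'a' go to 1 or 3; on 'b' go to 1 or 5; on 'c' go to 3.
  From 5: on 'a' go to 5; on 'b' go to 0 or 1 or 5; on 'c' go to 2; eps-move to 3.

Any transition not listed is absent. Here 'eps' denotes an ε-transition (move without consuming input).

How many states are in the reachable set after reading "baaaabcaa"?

6

Start in {0}.
Read 'b': {0} → {1, 4}.
Read 'a': {1, 4} → {0, 1, 2, 3, 4}.
Read 'a': {0, 1, 2, 3, 4} → {0, 1, 2, 3, 4, 5}.
Read 'a': {0, 1, 2, 3, 4, 5} → {0, 1, 2, 3, 4, 5}.
Read 'a': {0, 1, 2, 3, 4, 5} → {0, 1, 2, 3, 4, 5}.
Read 'b': {0, 1, 2, 3, 4, 5} → {0, 1, 3, 4, 5}.
Read 'c': {0, 1, 3, 4, 5} → {0, 1, 2, 3, 4, 5}.
Read 'a': {0, 1, 2, 3, 4, 5} → {0, 1, 2, 3, 4, 5}.
Read 'a': {0, 1, 2, 3, 4, 5} → {0, 1, 2, 3, 4, 5}.
That set has 6 states.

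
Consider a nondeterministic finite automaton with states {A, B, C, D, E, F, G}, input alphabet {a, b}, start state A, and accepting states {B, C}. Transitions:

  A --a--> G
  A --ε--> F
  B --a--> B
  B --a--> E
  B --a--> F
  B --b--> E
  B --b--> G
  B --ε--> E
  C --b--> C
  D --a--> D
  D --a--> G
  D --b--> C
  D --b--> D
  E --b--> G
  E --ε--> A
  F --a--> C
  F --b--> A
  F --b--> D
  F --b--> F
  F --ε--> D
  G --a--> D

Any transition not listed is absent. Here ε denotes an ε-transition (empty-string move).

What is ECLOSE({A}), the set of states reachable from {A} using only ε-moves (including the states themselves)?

{A, D, F}

Begin with {A}.
ε-move A → F; add F.
ε-move F → D; add D.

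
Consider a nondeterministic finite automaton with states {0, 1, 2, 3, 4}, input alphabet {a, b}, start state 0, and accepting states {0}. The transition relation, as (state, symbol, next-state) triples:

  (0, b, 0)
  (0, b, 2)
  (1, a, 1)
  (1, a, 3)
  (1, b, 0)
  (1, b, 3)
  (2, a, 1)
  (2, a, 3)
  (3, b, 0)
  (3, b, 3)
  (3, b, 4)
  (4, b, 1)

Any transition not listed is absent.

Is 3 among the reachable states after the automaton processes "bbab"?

Start in {0}.
Read 'b': {0} → {0, 2}.
Read 'b': {0, 2} → {0, 2}.
Read 'a': {0, 2} → {1, 3}.
Read 'b': {1, 3} → {0, 3, 4}.
State 3 is in {0, 3, 4}.

Yes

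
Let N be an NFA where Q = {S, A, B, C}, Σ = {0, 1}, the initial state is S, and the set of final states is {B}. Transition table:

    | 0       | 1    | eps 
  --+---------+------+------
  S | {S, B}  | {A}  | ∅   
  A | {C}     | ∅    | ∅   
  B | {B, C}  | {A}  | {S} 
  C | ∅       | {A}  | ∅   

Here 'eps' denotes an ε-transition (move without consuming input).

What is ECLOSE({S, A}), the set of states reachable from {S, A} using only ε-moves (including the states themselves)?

Begin with {S, A}.
No ε-moves leave this set, so the closure equals the set itself.

{S, A}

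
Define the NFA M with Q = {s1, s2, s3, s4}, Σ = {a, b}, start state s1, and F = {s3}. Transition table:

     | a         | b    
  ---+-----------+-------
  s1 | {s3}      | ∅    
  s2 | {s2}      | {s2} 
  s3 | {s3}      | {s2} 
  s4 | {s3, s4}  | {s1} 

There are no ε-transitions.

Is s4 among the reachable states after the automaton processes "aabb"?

No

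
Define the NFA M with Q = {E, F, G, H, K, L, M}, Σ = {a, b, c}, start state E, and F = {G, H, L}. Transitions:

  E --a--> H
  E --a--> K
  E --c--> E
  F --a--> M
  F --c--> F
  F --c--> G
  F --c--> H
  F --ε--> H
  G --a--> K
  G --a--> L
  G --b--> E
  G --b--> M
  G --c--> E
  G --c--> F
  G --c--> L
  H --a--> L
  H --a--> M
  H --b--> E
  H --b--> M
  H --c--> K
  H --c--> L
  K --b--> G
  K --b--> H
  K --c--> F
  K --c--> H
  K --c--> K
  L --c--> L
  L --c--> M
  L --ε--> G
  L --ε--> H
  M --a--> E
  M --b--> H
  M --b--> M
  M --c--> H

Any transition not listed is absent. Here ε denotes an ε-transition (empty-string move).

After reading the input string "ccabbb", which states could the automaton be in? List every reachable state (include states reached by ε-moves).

{E, H, M}

Start in {E}.
Read 'c': E→{E}; now {E}.
Read 'c': E→{E}; now {E}.
Read 'a': E→{H, K}; now {H, K}.
Read 'b': H→{E, M}, K→{G, H}; now {E, G, H, M}.
Read 'b': E→∅, G→{E, M}, H→{E, M}, M→{H, M}; now {E, H, M}.
Read 'b': E→∅, H→{E, M}, M→{H, M}; now {E, H, M}.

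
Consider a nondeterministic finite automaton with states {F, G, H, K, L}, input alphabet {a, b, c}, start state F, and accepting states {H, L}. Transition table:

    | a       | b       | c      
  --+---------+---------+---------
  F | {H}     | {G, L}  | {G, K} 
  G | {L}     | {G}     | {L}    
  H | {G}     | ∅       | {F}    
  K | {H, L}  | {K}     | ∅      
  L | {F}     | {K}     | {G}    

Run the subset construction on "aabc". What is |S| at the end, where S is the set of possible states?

Start in {F}.
Read 'a': F→{H}; now {H}.
Read 'a': H→{G}; now {G}.
Read 'b': G→{G}; now {G}.
Read 'c': G→{L}; now {L}.
That set has 1 state.

1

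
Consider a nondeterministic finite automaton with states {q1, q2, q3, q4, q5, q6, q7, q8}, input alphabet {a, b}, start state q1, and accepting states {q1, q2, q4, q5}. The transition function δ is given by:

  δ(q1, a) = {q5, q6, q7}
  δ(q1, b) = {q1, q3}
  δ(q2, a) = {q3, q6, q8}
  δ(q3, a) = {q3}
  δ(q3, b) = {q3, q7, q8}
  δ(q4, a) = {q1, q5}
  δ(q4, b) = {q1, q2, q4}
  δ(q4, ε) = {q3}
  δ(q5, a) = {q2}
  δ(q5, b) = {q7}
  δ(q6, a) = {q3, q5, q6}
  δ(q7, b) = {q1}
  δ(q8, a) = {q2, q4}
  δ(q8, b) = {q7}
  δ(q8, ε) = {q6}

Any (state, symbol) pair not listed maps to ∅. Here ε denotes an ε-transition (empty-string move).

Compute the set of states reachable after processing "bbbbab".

{q1, q2, q3, q4, q6, q7, q8}

Start in {q1}.
Read 'b': q1→{q1, q3}; now {q1, q3}.
Read 'b': q1→{q1, q3}, q3→{q3, q7, q8}; union {q1, q3, q7, q8}; ε-closure = {q1, q3, q6, q7, q8}.
Read 'b': q1→{q1, q3}, q3→{q3, q7, q8}, q6→∅, q7→{q1}, q8→{q7}; union {q1, q3, q7, q8}; ε-closure = {q1, q3, q6, q7, q8}.
Read 'b': q1→{q1, q3}, q3→{q3, q7, q8}, q6→∅, q7→{q1}, q8→{q7}; union {q1, q3, q7, q8}; ε-closure = {q1, q3, q6, q7, q8}.
Read 'a': q1→{q5, q6, q7}, q3→{q3}, q6→{q3, q5, q6}, q7→∅, q8→{q2, q4}; now {q2, q3, q4, q5, q6, q7}.
Read 'b': q2→∅, q3→{q3, q7, q8}, q4→{q1, q2, q4}, q5→{q7}, q6→∅, q7→{q1}; union {q1, q2, q3, q4, q7, q8}; ε-closure = {q1, q2, q3, q4, q6, q7, q8}.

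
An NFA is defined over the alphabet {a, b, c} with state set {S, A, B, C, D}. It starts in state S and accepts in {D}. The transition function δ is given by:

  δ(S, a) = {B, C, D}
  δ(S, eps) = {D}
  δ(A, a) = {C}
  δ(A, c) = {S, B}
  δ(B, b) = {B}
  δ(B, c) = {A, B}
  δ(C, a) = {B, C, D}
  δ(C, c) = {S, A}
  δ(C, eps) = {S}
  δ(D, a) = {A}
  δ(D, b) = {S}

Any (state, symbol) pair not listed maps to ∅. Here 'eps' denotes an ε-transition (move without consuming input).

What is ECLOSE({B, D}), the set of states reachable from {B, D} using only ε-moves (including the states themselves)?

{B, D}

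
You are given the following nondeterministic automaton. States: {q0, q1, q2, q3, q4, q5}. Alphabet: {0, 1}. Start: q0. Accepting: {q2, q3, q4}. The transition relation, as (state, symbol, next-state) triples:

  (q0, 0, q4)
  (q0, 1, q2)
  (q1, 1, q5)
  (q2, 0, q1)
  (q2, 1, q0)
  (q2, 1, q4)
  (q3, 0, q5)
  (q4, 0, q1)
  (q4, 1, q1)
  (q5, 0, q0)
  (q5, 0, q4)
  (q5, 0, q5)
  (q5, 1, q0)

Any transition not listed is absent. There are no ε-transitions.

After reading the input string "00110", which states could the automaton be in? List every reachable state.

{q4}

Start in {q0}.
Read '0': q0→{q4}; now {q4}.
Read '0': q4→{q1}; now {q1}.
Read '1': q1→{q5}; now {q5}.
Read '1': q5→{q0}; now {q0}.
Read '0': q0→{q4}; now {q4}.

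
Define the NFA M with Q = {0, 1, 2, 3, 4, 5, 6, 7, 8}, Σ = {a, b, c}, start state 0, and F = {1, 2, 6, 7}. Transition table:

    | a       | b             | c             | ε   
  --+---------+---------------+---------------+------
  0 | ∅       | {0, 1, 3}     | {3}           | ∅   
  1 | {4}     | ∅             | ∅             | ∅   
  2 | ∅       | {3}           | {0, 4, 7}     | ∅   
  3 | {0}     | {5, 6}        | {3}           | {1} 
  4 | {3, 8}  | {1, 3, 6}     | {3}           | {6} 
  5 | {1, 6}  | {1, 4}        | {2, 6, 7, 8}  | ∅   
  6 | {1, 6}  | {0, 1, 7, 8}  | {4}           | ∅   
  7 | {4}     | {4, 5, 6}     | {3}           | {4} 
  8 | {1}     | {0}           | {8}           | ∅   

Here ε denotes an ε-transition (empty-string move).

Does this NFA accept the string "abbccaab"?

No

Start in {0}.
Read 'a': 0→∅; now ∅.
The set is empty and remains empty for the remaining 7 symbols.
The final set ∅ contains no accepting state.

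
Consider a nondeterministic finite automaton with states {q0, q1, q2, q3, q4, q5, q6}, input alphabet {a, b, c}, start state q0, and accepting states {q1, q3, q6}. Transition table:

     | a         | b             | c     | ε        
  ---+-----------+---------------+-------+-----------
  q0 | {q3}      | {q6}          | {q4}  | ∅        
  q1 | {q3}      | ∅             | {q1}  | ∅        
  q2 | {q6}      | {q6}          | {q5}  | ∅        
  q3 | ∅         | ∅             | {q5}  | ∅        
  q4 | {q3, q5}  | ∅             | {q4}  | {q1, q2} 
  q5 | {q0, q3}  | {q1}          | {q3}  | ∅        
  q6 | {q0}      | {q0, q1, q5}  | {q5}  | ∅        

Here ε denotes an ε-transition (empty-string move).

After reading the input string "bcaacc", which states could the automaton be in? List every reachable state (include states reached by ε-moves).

{q3}

Start in {q0}.
Read 'b': {q0} → {q6}.
Read 'c': {q6} → {q5}.
Read 'a': {q5} → {q0, q3}.
Read 'a': {q0, q3} → {q3}.
Read 'c': {q3} → {q5}.
Read 'c': {q5} → {q3}.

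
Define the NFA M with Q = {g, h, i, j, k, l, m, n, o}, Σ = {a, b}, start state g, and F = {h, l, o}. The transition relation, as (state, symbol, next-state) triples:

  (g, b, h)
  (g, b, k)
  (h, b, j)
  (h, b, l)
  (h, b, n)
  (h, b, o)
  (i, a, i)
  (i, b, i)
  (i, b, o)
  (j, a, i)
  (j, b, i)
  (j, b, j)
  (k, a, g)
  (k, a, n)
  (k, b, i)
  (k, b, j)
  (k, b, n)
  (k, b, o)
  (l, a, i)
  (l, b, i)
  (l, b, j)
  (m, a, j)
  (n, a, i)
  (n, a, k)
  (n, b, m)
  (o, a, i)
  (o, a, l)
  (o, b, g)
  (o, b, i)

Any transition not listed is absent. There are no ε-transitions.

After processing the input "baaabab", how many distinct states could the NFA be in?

6

Start in {g}.
Read 'b': {g} → {h, k}.
Read 'a': {h, k} → {g, n}.
Read 'a': {g, n} → {i, k}.
Read 'a': {i, k} → {g, i, n}.
Read 'b': {g, i, n} → {h, i, k, m, o}.
Read 'a': {h, i, k, m, o} → {g, i, j, l, n}.
Read 'b': {g, i, j, l, n} → {h, i, j, k, m, o}.
That set has 6 states.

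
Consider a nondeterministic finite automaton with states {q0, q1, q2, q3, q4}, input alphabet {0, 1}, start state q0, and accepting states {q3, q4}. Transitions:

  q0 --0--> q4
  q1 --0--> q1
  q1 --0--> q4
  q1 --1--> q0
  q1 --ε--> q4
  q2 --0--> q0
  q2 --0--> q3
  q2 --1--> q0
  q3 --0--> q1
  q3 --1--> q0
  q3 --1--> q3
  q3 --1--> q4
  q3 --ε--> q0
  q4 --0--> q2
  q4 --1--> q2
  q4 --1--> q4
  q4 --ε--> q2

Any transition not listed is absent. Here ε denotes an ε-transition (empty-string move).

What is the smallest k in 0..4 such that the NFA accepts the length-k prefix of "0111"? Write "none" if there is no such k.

1

Start in {q0}.
Read '0': q0→{q4}; union {q4}; ε-closure = {q2, q4}.
None of the earlier sets intersect F, but {q2, q4} does.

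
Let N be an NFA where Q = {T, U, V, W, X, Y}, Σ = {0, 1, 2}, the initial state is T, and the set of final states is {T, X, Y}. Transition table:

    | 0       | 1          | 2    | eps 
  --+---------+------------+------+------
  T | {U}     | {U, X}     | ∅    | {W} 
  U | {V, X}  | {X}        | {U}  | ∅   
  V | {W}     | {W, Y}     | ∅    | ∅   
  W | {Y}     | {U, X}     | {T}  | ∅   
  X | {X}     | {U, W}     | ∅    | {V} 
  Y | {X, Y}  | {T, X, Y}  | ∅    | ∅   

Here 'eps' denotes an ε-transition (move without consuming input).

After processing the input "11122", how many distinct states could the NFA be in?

Start: ε-closure({T}) = {T, W}.
Read '1': {T, W} → {U, V, X}.
Read '1': {U, V, X} → {U, V, W, X, Y}.
Read '1': {U, V, W, X, Y} → {T, U, V, W, X, Y}.
Read '2': {T, U, V, W, X, Y} → {T, U, W}.
Read '2': {T, U, W} → {T, U, W}.
That set has 3 states.

3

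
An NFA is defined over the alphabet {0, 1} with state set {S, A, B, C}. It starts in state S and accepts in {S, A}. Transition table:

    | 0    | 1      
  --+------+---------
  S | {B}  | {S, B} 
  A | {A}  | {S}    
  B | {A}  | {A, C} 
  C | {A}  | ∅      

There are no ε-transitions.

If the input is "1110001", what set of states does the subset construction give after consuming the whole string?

Start in {S}.
Read '1': {S} → {S, B}.
Read '1': {S, B} → {S, A, B, C}.
Read '1': {S, A, B, C} → {S, A, B, C}.
Read '0': {S, A, B, C} → {A, B}.
Read '0': {A, B} → {A}.
Read '0': {A} → {A}.
Read '1': {A} → {S}.

{S}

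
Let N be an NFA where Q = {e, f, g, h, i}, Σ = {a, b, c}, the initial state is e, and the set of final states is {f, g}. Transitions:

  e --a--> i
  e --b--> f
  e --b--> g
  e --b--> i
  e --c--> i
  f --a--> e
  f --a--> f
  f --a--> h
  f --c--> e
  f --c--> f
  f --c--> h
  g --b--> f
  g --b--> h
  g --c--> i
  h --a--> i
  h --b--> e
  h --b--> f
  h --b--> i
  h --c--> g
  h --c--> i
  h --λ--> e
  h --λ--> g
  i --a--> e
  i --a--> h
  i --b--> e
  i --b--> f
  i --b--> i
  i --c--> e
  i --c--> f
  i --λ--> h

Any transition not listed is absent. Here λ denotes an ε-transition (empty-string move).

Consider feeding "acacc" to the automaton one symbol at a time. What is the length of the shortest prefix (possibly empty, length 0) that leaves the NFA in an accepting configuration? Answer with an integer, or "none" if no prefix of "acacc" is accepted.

1

Start in {e}.
Read 'a': e→{i}; union {i}; ε-closure = {e, g, h, i}.
None of the earlier sets intersect F, but {e, g, h, i} does.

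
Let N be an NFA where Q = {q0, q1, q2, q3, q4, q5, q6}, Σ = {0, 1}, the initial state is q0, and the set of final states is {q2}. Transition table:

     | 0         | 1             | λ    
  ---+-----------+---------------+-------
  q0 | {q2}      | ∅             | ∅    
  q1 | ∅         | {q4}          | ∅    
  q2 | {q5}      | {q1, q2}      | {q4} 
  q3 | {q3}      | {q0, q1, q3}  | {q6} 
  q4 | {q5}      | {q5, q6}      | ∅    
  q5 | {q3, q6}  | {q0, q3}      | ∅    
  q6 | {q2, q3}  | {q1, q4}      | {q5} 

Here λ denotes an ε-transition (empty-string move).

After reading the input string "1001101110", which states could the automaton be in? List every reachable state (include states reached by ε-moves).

Start in {q0}.
Read '1': q0→∅; now ∅.
The set is empty and remains empty for the remaining 9 symbols.

∅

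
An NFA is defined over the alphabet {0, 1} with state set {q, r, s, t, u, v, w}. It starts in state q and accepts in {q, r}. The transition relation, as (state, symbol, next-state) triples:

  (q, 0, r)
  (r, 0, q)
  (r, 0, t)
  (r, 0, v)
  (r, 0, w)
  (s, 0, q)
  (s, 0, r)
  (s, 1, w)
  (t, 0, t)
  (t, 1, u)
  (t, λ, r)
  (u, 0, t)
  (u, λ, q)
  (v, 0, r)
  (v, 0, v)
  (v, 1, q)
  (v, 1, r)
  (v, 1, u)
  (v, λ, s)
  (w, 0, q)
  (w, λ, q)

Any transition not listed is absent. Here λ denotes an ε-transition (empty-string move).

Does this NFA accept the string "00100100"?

Yes

Start in {q}.
Read '0': {q} → {r}.
Read '0': {r} → {q, r, s, t, v, w}.
Read '1': {q, r, s, t, v, w} → {q, r, u, w}.
Read '0': {q, r, u, w} → {q, r, s, t, v, w}.
Read '0': {q, r, s, t, v, w} → {q, r, s, t, v, w}.
Read '1': {q, r, s, t, v, w} → {q, r, u, w}.
Read '0': {q, r, u, w} → {q, r, s, t, v, w}.
Read '0': {q, r, s, t, v, w} → {q, r, s, t, v, w}.
The final set {q, r, s, t, v, w} contains the accepting states q, r.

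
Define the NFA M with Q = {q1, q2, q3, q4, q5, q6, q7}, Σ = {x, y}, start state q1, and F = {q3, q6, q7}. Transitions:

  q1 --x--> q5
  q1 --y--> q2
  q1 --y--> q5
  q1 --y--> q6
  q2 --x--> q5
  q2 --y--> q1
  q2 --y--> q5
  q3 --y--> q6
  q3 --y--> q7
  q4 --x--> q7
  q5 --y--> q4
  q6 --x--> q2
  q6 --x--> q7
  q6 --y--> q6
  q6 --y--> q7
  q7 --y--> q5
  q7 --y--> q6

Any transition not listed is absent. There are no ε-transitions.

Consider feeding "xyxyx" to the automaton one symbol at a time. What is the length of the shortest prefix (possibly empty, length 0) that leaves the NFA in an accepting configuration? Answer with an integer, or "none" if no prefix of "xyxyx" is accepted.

3

Start in {q1}.
Read 'x': {q1} → {q5}.
Read 'y': {q5} → {q4}.
Read 'x': {q4} → {q7}.
None of the earlier sets intersect F, but {q7} does.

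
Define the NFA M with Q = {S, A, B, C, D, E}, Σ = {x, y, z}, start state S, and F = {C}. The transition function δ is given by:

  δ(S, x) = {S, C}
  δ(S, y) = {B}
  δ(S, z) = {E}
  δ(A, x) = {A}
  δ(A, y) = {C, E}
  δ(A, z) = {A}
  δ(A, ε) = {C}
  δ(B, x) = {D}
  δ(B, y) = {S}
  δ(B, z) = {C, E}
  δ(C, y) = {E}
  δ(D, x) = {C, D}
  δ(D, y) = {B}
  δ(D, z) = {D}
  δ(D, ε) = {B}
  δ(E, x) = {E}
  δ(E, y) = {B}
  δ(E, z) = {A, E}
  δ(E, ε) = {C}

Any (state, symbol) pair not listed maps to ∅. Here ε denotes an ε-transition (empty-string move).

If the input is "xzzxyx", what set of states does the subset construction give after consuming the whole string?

Start in {S}.
Read 'x': {S} → {S, C}.
Read 'z': {S, C} → {C, E}.
Read 'z': {C, E} → {A, C, E}.
Read 'x': {A, C, E} → {A, C, E}.
Read 'y': {A, C, E} → {B, C, E}.
Read 'x': {B, C, E} → {B, C, D, E}.

{B, C, D, E}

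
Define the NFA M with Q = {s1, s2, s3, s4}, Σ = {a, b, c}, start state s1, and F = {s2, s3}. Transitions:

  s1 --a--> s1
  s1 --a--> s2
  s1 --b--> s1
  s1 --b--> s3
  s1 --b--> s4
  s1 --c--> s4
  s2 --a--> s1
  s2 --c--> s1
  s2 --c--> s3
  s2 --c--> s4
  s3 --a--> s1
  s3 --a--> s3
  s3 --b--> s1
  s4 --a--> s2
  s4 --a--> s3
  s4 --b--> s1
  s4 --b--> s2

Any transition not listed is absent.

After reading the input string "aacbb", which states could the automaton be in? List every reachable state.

{s1, s2, s3, s4}

Start in {s1}.
Read 'a': {s1} → {s1, s2}.
Read 'a': {s1, s2} → {s1, s2}.
Read 'c': {s1, s2} → {s1, s3, s4}.
Read 'b': {s1, s3, s4} → {s1, s2, s3, s4}.
Read 'b': {s1, s2, s3, s4} → {s1, s2, s3, s4}.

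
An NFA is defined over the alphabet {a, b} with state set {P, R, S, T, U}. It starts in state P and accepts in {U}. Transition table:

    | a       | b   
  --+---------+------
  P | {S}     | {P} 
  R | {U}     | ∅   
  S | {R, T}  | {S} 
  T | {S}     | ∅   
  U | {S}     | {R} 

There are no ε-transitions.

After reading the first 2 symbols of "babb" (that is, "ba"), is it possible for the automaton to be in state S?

Yes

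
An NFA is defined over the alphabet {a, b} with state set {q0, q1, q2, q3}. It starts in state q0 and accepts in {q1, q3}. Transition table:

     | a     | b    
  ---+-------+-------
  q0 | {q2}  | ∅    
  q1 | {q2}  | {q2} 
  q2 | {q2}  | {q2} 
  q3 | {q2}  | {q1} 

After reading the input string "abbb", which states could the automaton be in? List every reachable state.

{q2}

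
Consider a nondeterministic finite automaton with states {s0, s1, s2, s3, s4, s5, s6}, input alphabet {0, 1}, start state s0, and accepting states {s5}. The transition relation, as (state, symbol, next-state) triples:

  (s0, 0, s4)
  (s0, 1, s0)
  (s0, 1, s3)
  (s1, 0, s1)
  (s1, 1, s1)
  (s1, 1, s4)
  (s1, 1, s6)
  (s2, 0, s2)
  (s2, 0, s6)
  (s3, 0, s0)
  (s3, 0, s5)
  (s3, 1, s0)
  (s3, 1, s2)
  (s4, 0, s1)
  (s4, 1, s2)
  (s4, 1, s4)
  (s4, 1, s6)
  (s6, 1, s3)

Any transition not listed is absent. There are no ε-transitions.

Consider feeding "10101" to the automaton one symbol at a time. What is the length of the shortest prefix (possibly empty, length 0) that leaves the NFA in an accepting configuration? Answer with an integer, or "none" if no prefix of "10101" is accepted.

2

Start in {s0}.
Read '1': {s0} → {s0, s3}.
Read '0': {s0, s3} → {s0, s4, s5}.
None of the earlier sets intersect F, but {s0, s4, s5} does.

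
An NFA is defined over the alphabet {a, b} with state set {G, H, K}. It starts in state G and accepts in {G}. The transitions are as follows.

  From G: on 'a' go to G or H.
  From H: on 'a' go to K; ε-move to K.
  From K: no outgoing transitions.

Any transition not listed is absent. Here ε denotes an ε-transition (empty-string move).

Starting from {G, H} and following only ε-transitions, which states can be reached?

{G, H, K}

Begin with {G, H}.
ε-move H → K; add K.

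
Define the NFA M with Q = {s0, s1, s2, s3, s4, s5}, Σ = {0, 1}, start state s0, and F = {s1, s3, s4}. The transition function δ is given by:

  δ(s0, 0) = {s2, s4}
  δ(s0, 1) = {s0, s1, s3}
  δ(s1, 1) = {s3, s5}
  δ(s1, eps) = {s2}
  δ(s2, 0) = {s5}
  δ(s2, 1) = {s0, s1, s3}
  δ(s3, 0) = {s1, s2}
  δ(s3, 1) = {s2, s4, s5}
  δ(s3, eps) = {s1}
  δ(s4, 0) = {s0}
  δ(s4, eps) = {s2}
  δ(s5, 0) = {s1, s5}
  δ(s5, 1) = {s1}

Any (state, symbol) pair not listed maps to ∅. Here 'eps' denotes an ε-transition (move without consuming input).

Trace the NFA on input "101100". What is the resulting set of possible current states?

{s0, s1, s2, s4, s5}

Start in {s0}.
Read '1': s0→{s0, s1, s3}; union {s0, s1, s3}; ε-closure = {s0, s1, s2, s3}.
Read '0': s0→{s2, s4}, s1→∅, s2→{s5}, s3→{s1, s2}; now {s1, s2, s4, s5}.
Read '1': s1→{s3, s5}, s2→{s0, s1, s3}, s4→∅, s5→{s1}; union {s0, s1, s3, s5}; ε-closure = {s0, s1, s2, s3, s5}.
Read '1': s0→{s0, s1, s3}, s1→{s3, s5}, s2→{s0, s1, s3}, s3→{s2, s4, s5}, s5→{s1}; now {s0, s1, s2, s3, s4, s5}.
Read '0': s0→{s2, s4}, s1→∅, s2→{s5}, s3→{s1, s2}, s4→{s0}, s5→{s1, s5}; now {s0, s1, s2, s4, s5}.
Read '0': s0→{s2, s4}, s1→∅, s2→{s5}, s4→{s0}, s5→{s1, s5}; now {s0, s1, s2, s4, s5}.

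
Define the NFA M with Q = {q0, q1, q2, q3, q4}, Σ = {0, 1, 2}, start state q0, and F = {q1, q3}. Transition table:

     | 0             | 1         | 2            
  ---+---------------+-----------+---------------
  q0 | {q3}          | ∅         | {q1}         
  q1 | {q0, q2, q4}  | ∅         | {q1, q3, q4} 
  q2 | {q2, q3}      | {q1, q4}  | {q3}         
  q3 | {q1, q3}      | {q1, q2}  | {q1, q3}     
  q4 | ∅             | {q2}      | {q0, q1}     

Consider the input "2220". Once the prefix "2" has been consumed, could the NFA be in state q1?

Start in {q0}.
Read '2': q0→{q1}; now {q1}.
State q1 is in {q1}.

Yes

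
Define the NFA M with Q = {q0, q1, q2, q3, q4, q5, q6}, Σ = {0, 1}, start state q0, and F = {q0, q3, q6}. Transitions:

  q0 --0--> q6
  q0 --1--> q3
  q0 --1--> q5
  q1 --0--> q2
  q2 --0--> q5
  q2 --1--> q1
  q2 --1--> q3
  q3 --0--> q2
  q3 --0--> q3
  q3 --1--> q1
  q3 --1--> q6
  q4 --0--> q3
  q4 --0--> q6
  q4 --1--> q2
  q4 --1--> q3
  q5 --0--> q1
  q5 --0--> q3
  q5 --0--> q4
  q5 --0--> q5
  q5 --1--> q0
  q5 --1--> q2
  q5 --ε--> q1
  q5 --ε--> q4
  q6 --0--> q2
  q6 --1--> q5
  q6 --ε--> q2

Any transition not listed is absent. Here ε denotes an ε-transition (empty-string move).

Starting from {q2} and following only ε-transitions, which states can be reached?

{q2}

Begin with {q2}.
No ε-moves leave this set, so the closure equals the set itself.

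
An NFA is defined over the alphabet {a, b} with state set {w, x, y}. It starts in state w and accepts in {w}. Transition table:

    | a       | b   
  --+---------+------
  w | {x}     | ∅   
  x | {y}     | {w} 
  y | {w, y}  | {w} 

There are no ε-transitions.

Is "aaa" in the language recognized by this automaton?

Start in {w}.
Read 'a': {w} → {x}.
Read 'a': {x} → {y}.
Read 'a': {y} → {w, y}.
The final set {w, y} contains the accepting state w.

Yes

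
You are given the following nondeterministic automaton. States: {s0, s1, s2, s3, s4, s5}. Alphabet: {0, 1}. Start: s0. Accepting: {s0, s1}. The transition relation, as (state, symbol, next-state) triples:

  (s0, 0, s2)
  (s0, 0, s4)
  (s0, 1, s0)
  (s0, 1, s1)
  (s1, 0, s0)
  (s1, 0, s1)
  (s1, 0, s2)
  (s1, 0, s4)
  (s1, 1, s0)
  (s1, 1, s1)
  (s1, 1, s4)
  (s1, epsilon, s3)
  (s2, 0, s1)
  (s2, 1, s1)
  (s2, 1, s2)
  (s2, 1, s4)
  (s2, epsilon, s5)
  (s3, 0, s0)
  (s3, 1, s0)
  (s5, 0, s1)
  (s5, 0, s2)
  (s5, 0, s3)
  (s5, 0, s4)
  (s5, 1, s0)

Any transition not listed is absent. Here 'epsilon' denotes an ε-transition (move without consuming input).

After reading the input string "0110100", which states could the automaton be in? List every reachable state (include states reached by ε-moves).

Start in {s0}.
Read '0': s0→{s2, s4}; union {s2, s4}; ε-closure = {s2, s4, s5}.
Read '1': s2→{s1, s2, s4}, s4→∅, s5→{s0}; union {s0, s1, s2, s4}; ε-closure = {s0, s1, s2, s3, s4, s5}.
Read '1': s0→{s0, s1}, s1→{s0, s1, s4}, s2→{s1, s2, s4}, s3→{s0}, s4→∅, s5→{s0}; union {s0, s1, s2, s4}; ε-closure = {s0, s1, s2, s3, s4, s5}.
Read '0': s0→{s2, s4}, s1→{s0, s1, s2, s4}, s2→{s1}, s3→{s0}, s4→∅, s5→{s1, s2, s3, s4}; union {s0, s1, s2, s3, s4}; ε-closure = {s0, s1, s2, s3, s4, s5}.
Read '1': s0→{s0, s1}, s1→{s0, s1, s4}, s2→{s1, s2, s4}, s3→{s0}, s4→∅, s5→{s0}; union {s0, s1, s2, s4}; ε-closure = {s0, s1, s2, s3, s4, s5}.
Read '0': s0→{s2, s4}, s1→{s0, s1, s2, s4}, s2→{s1}, s3→{s0}, s4→∅, s5→{s1, s2, s3, s4}; union {s0, s1, s2, s3, s4}; ε-closure = {s0, s1, s2, s3, s4, s5}.
Read '0': s0→{s2, s4}, s1→{s0, s1, s2, s4}, s2→{s1}, s3→{s0}, s4→∅, s5→{s1, s2, s3, s4}; union {s0, s1, s2, s3, s4}; ε-closure = {s0, s1, s2, s3, s4, s5}.

{s0, s1, s2, s3, s4, s5}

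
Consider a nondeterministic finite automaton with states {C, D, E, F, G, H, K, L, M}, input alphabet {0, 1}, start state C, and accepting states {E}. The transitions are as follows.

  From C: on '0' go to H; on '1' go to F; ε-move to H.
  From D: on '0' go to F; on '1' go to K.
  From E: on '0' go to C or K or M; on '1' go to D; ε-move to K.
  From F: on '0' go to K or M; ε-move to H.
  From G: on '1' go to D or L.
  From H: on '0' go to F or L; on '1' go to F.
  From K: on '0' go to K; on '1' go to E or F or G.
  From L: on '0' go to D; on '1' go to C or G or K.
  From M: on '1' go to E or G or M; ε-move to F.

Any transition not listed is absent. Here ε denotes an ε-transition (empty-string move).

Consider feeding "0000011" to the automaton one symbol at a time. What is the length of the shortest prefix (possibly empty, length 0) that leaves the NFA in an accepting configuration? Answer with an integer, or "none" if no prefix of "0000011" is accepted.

6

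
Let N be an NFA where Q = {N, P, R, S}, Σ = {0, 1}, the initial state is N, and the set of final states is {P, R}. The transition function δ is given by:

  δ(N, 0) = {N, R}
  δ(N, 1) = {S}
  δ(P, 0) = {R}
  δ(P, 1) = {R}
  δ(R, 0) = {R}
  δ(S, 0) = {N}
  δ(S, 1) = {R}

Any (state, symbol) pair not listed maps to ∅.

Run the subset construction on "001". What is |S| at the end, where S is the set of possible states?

Start in {N}.
Read '0': {N} → {N, R}.
Read '0': {N, R} → {N, R}.
Read '1': {N, R} → {S}.
That set has 1 state.

1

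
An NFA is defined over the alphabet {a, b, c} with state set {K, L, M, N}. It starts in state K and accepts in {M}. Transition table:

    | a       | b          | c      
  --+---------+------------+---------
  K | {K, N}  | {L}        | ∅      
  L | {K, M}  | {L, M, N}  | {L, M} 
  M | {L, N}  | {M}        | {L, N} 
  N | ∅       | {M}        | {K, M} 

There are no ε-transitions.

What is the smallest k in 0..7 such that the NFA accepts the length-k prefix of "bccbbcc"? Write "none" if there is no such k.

Start in {K}.
Read 'b': K→{L}; now {L}.
Read 'c': L→{L, M}; now {L, M}.
None of the earlier sets intersect F, but {L, M} does.

2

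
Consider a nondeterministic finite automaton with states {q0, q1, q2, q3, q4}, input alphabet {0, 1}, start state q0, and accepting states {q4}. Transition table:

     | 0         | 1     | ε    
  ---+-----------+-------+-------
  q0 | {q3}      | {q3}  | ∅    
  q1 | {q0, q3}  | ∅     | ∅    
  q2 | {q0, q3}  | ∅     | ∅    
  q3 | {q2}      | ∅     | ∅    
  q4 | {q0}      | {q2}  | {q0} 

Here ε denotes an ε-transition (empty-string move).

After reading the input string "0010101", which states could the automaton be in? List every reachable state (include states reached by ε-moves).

Start in {q0}.
Read '0': q0→{q3}; now {q3}.
Read '0': q3→{q2}; now {q2}.
Read '1': q2→∅; now ∅.
The set is empty and remains empty for the remaining 4 symbols.

∅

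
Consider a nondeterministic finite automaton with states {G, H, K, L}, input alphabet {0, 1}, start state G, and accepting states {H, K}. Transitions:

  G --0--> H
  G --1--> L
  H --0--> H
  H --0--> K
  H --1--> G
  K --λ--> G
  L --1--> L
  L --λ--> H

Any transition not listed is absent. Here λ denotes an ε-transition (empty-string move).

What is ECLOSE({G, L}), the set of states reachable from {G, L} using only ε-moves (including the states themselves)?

Begin with {G, L}.
ε-move L → H; add H.

{G, H, L}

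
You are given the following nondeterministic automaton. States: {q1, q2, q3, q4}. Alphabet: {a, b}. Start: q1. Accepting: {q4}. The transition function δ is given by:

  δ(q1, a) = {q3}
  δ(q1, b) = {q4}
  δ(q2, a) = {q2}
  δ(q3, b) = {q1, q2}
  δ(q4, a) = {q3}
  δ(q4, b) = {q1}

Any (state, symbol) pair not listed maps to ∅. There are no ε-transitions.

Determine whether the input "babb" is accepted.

Start in {q1}.
Read 'b': q1→{q4}; now {q4}.
Read 'a': q4→{q3}; now {q3}.
Read 'b': q3→{q1, q2}; now {q1, q2}.
Read 'b': q1→{q4}, q2→∅; now {q4}.
The final set {q4} contains the accepting state q4.

Yes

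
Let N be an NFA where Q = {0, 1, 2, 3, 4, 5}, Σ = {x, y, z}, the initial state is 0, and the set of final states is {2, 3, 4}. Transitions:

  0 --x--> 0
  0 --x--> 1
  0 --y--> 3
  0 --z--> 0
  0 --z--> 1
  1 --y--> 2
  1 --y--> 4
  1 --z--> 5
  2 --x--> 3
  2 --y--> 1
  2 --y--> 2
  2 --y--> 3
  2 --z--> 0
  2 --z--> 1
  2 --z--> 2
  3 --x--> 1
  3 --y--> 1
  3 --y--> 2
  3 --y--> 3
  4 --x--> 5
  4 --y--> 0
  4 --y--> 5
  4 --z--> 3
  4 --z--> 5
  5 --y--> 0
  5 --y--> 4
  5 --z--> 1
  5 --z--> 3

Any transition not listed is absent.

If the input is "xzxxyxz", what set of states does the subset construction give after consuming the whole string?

{1, 3, 5}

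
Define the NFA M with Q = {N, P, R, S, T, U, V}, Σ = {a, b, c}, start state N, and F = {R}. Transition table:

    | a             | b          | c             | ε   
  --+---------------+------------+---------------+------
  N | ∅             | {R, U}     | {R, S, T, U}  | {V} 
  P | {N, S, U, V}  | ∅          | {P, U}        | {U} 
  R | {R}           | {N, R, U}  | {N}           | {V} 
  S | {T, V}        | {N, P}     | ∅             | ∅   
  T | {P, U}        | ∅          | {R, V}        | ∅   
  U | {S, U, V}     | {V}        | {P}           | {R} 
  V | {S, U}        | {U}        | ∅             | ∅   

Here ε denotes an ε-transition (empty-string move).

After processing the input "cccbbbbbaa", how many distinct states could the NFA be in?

Start: ε-closure({N}) = {N, V}.
Read 'c': N→{R, S, T, U}, V→∅; union {R, S, T, U}; ε-closure = {R, S, T, U, V}.
Read 'c': R→{N}, S→∅, T→{R, V}, U→{P}, V→∅; union {N, P, R, V}; ε-closure = {N, P, R, U, V}.
Read 'c': N→{R, S, T, U}, P→{P, U}, R→{N}, U→{P}, V→∅; union {N, P, R, S, T, U}; ε-closure = {N, P, R, S, T, U, V}.
Read 'b': N→{R, U}, P→∅, R→{N, R, U}, S→{N, P}, T→∅, U→{V}, V→{U}; now {N, P, R, U, V}.
Read 'b': N→{R, U}, P→∅, R→{N, R, U}, U→{V}, V→{U}; now {N, R, U, V}.
Read 'b': N→{R, U}, R→{N, R, U}, U→{V}, V→{U}; now {N, R, U, V}.
Read 'b': N→{R, U}, R→{N, R, U}, U→{V}, V→{U}; now {N, R, U, V}.
Read 'b': N→{R, U}, R→{N, R, U}, U→{V}, V→{U}; now {N, R, U, V}.
Read 'a': N→∅, R→{R}, U→{S, U, V}, V→{S, U}; now {R, S, U, V}.
Read 'a': R→{R}, S→{T, V}, U→{S, U, V}, V→{S, U}; now {R, S, T, U, V}.
That set has 5 states.

5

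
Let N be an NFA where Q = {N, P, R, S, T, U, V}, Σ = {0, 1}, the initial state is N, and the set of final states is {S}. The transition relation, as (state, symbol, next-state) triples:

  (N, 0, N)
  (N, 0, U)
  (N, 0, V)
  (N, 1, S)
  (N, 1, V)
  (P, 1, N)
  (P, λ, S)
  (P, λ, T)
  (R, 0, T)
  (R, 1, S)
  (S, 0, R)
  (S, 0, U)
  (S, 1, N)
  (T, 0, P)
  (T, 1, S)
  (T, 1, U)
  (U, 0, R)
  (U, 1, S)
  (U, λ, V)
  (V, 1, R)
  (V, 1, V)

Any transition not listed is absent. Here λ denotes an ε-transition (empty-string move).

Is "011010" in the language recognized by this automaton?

Start in {N}.
Read '0': N→{N, U, V}; now {N, U, V}.
Read '1': N→{S, V}, U→{S}, V→{R, V}; now {R, S, V}.
Read '1': R→{S}, S→{N}, V→{R, V}; now {N, R, S, V}.
Read '0': N→{N, U, V}, R→{T}, S→{R, U}, V→∅; now {N, R, T, U, V}.
Read '1': N→{S, V}, R→{S}, T→{S, U}, U→{S}, V→{R, V}; now {R, S, U, V}.
Read '0': R→{T}, S→{R, U}, U→{R}, V→∅; union {R, T, U}; ε-closure = {R, T, U, V}.
The final set {R, T, U, V} contains no accepting state.

No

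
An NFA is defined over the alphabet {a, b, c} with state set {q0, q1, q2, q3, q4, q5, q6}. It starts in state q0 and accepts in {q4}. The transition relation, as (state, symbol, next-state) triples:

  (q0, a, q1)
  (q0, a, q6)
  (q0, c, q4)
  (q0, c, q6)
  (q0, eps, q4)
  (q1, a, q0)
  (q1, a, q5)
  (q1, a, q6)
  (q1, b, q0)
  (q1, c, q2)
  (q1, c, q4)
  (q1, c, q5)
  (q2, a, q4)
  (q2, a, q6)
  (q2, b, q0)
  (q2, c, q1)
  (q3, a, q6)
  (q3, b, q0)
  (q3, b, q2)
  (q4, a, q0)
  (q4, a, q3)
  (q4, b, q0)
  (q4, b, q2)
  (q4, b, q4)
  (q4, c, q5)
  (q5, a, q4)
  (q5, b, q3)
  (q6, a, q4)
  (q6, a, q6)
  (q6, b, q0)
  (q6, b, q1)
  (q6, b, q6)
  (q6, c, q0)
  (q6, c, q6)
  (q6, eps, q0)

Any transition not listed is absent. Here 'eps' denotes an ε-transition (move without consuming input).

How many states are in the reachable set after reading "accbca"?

Start: ε-closure({q0}) = {q0, q4}.
Read 'a': q0→{q1, q6}, q4→{q0, q3}; union {q0, q1, q3, q6}; ε-closure = {q0, q1, q3, q4, q6}.
Read 'c': q0→{q4, q6}, q1→{q2, q4, q5}, q3→∅, q4→{q5}, q6→{q0, q6}; now {q0, q2, q4, q5, q6}.
Read 'c': q0→{q4, q6}, q2→{q1}, q4→{q5}, q5→∅, q6→{q0, q6}; now {q0, q1, q4, q5, q6}.
Read 'b': q0→∅, q1→{q0}, q4→{q0, q2, q4}, q5→{q3}, q6→{q0, q1, q6}; now {q0, q1, q2, q3, q4, q6}.
Read 'c': q0→{q4, q6}, q1→{q2, q4, q5}, q2→{q1}, q3→∅, q4→{q5}, q6→{q0, q6}; now {q0, q1, q2, q4, q5, q6}.
Read 'a': q0→{q1, q6}, q1→{q0, q5, q6}, q2→{q4, q6}, q4→{q0, q3}, q5→{q4}, q6→{q4, q6}; now {q0, q1, q3, q4, q5, q6}.
That set has 6 states.

6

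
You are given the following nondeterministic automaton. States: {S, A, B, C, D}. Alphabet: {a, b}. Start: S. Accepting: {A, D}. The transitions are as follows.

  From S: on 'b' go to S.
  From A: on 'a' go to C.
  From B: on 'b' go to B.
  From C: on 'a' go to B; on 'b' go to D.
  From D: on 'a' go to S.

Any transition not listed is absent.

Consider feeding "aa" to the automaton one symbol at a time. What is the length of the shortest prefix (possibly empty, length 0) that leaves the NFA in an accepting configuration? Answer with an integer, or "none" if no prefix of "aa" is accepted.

none

Start in {S}.
Read 'a': S→∅; now ∅.
The set is empty and remains empty for the remaining 1 symbol.
No reachable set along the way intersects F.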